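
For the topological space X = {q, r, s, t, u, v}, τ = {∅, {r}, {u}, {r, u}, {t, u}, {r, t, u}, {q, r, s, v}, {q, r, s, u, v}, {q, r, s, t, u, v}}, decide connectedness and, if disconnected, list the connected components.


(X, τ) is disconnected; components = [{t, u}, {q, r, s, v}].

Find clopen sets (U ∈ τ with X ∖ U ∈ τ):
  U = ∅, X ∖ U = {q, r, s, t, u, v} — both open, so U is clopen.
  U = {t, u}, X ∖ U = {q, r, s, v} — both open, so U is clopen.
  U = {q, r, s, v}, X ∖ U = {t, u} — both open, so U is clopen.
  U = {q, r, s, t, u, v}, X ∖ U = ∅ — both open, so U is clopen.
Nontrivial clopen(s) exist: e.g. {q, r, s, v}. So (X, τ) is disconnected.
Compute connected components by grouping points that agree on all clopens:
  component: {t, u}
  component: {q, r, s, v}


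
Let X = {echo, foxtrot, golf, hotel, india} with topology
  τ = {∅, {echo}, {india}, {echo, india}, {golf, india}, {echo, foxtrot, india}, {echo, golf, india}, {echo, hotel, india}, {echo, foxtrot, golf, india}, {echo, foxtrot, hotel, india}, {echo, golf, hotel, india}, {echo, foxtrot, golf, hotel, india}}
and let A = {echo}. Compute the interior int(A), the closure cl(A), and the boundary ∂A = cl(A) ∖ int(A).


int(A) = {echo}, cl(A) = {echo, foxtrot, hotel}, ∂A = {foxtrot, hotel}.

Closed sets in (X, τ) are complements of opens:
  closed(X, τ) = {∅, {foxtrot}, {golf}, {hotel}, {foxtrot, golf}, {foxtrot, hotel}, {golf, hotel}, {echo, foxtrot, hotel}, {foxtrot, golf, hotel}, {echo, foxtrot, golf, hotel}, {foxtrot, golf, hotel, india}, {echo, foxtrot, golf, hotel, india}}.
int(A) = ⋃ {U ∈ τ : U ⊆ A}. Opens contained in A: ∅, {echo}.
Taking the union of these: int(A) = {echo}.
cl(A) = ⋂ {C closed : A ⊆ C}. Closed sets containing A: {echo, foxtrot, hotel}, {echo, foxtrot, golf, hotel}, {echo, foxtrot, golf, hotel, india}.
Intersecting these: cl(A) = {echo, foxtrot, hotel}.
∂A = cl(A) ∖ int(A) = {echo, foxtrot, hotel} ∖ {echo} = {foxtrot, hotel}.


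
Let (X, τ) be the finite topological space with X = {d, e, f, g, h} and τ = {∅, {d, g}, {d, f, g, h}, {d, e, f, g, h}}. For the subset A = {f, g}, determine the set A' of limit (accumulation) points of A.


A' = {d, e, f, h}

For each x ∈ X, list the open sets U ∈ τ with x ∈ U, then check whether U ∩ (A ∖ {x}) ≠ ∅ for every such U.
  x = d: opens ∋ x are {d, g}, {d, f, g, h}, {d, e, f, g, h}; each meets A ∖ {d}, so x IS a limit point.
  x = e: opens ∋ x are {d, e, f, g, h}; each meets A ∖ {e}, so x IS a limit point.
  x = f: opens ∋ x are {d, f, g, h}, {d, e, f, g, h}; each meets A ∖ {f}, so x IS a limit point.
  x = g: open {d, g} ∋ x has {d, g} ∩ (A ∖ {g}) = ∅, so x is NOT a limit point.
  x = h: opens ∋ x are {d, f, g, h}, {d, e, f, g, h}; each meets A ∖ {h}, so x IS a limit point.
Collecting: A' = {d, e, f, h}.


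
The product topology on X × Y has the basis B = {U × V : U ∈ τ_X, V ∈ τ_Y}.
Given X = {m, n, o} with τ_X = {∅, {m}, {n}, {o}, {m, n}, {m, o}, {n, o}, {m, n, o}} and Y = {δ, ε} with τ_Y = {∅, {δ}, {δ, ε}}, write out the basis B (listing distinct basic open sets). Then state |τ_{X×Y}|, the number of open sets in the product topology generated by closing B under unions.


Basis B = {∅ × ∅, {m} × {δ}, {n} × {δ}, {o} × {δ}, {m} × {δ, ε}, {m, n} × {δ}, {m, o} × {δ}, {n} × {δ, ε}, {n, o} × {δ}, {o} × {δ, ε}, {m, n, o} × {δ}, {m, n} × {δ, ε}, {m, o} × {δ, ε}, {n, o} × {δ, ε}, {m, n, o} × {δ, ε}}; |τ_{X×Y}| = 27.

Enumerate products U × V with U ∈ τ_X, V ∈ τ_Y (deduplicated):
  ∅ × ∅ = {} (∅)
  {m} × {δ} = {(m,δ)}
  {n} × {δ} = {(n,δ)}
  {o} × {δ} = {(o,δ)}
  {m} × {δ, ε} = {(m,δ), (m,ε)}
  {m, n} × {δ} = {(m,δ), (n,δ)}
  {m, o} × {δ} = {(m,δ), (o,δ)}
  {n} × {δ, ε} = {(n,δ), (n,ε)}
  {n, o} × {δ} = {(n,δ), (o,δ)}
  {o} × {δ, ε} = {(o,δ), (o,ε)}
  {m, n, o} × {δ} = {(m,δ), (n,δ), (o,δ)}
  {m, n} × {δ, ε} = {(m,δ), (m,ε), (n,δ), (n,ε)}
  {m, o} × {δ, ε} = {(m,δ), (m,ε), (o,δ), (o,ε)}
  {n, o} × {δ, ε} = {(n,δ), (n,ε), (o,δ), (o,ε)}
  {m, n, o} × {δ, ε} = {(m,δ), (m,ε), (n,δ), (n,ε), (o,δ), (o,ε)}
These 15 distinct sets form the basis B.
Close under arbitrary unions to get τ_{X×Y}; counting gives |τ_{X×Y}| = 27.


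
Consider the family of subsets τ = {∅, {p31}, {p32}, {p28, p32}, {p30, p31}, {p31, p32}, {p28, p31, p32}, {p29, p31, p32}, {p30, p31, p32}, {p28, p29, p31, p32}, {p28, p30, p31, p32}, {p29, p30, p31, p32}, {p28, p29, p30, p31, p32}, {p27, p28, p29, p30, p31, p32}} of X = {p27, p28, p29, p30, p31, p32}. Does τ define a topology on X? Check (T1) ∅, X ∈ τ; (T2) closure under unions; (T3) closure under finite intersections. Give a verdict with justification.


τ IS a topology on X.

Axiom (T1): ∅ ∈ τ? Yes; X ∈ τ? Yes.
Axiom (T2/T3): check pairwise unions and intersections of members of τ.
All pairwise intersections and unions checked — each lies in τ. Therefore τ satisfies (T1), (T2), (T3): it IS a topology on X.


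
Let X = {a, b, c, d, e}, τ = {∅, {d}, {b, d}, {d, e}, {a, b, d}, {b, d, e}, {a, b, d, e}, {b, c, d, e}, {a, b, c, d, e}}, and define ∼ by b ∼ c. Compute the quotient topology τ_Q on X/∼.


X/∼ = {[a], [b=c], [d], [e]}; |τ_Q| = 5.

Equivalence classes: [a], [b=c], [d], [e].
Quotient map π: X → X/∼ sends a ↦ [a], b ↦ [b=c], c ↦ [b=c], d ↦ [d], e ↦ [e].
For each subset V ⊆ X/∼, compute π^{-1}(V) ⊆ X and check whether π^{-1}(V) ∈ τ. V is open in τ_Q iff π^{-1}(V) ∈ τ.
  V = {}: π^{-1}(V) = ∅ ∈ τ ✓.
  V = {[a]}: π^{-1}(V) = {a} ∉ τ ✗.
  V = {[b=c]}: π^{-1}(V) = {b, c} ∉ τ ✗.
  V = {[a], [b=c]}: π^{-1}(V) = {a, b, c} ∉ τ ✗.
  V = {[d]}: π^{-1}(V) = {d} ∈ τ ✓.
  V = {[a], [d]}: π^{-1}(V) = {a, d} ∉ τ ✗.
  V = {[b=c], [d]}: π^{-1}(V) = {b, c, d} ∉ τ ✗.
  V = {[a], [b=c], [d]}: π^{-1}(V) = {a, b, c, d} ∉ τ ✗.
  V = {[e]}: π^{-1}(V) = {e} ∉ τ ✗.
  V = {[a], [e]}: π^{-1}(V) = {a, e} ∉ τ ✗.
  V = {[b=c], [e]}: π^{-1}(V) = {b, c, e} ∉ τ ✗.
  V = {[a], [b=c], [e]}: π^{-1}(V) = {a, b, c, e} ∉ τ ✗.
  V = {[d], [e]}: π^{-1}(V) = {d, e} ∈ τ ✓.
  V = {[a], [d], [e]}: π^{-1}(V) = {a, d, e} ∉ τ ✗.
  V = {[b=c], [d], [e]}: π^{-1}(V) = {b, c, d, e} ∈ τ ✓.
  V = {[a], [b=c], [d], [e]}: π^{-1}(V) = {a, b, c, d, e} ∈ τ ✓.
Open sets in the quotient: τ_Q = {{}, {[d]}, {[d], [e]}, {[b=c], [d], [e]}, {[a], [b=c], [d], [e]}} (5 elements).


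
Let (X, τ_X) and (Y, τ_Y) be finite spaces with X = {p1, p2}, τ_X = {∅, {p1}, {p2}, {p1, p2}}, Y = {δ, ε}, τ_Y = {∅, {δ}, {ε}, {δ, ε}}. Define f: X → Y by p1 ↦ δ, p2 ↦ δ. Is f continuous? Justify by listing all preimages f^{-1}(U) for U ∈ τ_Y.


f IS continuous.

Compute f^{-1}(U) for each U ∈ τ_Y:
  U = ∅: f^{-1}(U) = ∅ ∈ τ_X ✓.
  U = {δ}: f^{-1}(U) = {p1, p2} ∈ τ_X ✓.
  U = {ε}: f^{-1}(U) = ∅ ∈ τ_X ✓.
  U = {δ, ε}: f^{-1}(U) = {p1, p2} ∈ τ_X ✓.
Every preimage lies in τ_X, so f IS continuous.


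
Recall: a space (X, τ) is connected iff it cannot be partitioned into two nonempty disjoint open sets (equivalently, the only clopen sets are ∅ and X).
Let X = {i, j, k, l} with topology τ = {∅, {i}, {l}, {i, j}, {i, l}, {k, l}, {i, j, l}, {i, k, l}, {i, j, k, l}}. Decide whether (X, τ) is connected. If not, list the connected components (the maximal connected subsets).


(X, τ) is disconnected; components = [{i, j}, {k, l}].

Find clopen sets (U ∈ τ with X ∖ U ∈ τ):
  U = ∅, X ∖ U = {i, j, k, l} — both open, so U is clopen.
  U = {i, j}, X ∖ U = {k, l} — both open, so U is clopen.
  U = {k, l}, X ∖ U = {i, j} — both open, so U is clopen.
  U = {i, j, k, l}, X ∖ U = ∅ — both open, so U is clopen.
Nontrivial clopen(s) exist: e.g. {i, j}. So (X, τ) is disconnected.
Compute connected components by grouping points that agree on all clopens:
  component: {i, j}
  component: {k, l}


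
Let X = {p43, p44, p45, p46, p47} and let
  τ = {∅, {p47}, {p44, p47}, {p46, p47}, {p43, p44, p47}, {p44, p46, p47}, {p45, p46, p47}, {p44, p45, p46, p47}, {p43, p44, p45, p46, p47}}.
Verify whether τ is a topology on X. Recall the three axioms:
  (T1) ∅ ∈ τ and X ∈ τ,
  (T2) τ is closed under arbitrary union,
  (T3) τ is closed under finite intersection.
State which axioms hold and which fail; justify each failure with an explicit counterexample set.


τ is NOT a topology on X.

Axiom (T1): ∅ ∈ τ? Yes; X ∈ τ? Yes.
Axiom (T2/T3): check pairwise unions and intersections of members of τ.
Counterexample for (T2): {p46, p47} ∪ {p43, p44, p47} = {p43, p44, p46, p47} ∉ τ. Therefore τ is NOT a topology.


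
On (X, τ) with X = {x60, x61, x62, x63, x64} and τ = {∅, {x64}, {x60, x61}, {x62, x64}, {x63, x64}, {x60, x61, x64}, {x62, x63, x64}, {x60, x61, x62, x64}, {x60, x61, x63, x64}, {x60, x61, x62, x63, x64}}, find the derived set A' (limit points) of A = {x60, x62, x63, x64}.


A' = {x61, x62, x63}

For each x ∈ X, list the open sets U ∈ τ with x ∈ U, then check whether U ∩ (A ∖ {x}) ≠ ∅ for every such U.
  x = x60: open {x60, x61} ∋ x has {x60, x61} ∩ (A ∖ {x60}) = ∅, so x is NOT a limit point.
  x = x61: opens ∋ x are {x60, x61}, {x60, x61, x64}, {x60, x61, x62, x64}, {x60, x61, x63, x64}, {x60, x61, x62, x63, x64}; each meets A ∖ {x61}, so x IS a limit point.
  x = x62: opens ∋ x are {x62, x64}, {x62, x63, x64}, {x60, x61, x62, x64}, {x60, x61, x62, x63, x64}; each meets A ∖ {x62}, so x IS a limit point.
  x = x63: opens ∋ x are {x63, x64}, {x62, x63, x64}, {x60, x61, x63, x64}, {x60, x61, x62, x63, x64}; each meets A ∖ {x63}, so x IS a limit point.
  x = x64: open {x64} ∋ x has {x64} ∩ (A ∖ {x64}) = ∅, so x is NOT a limit point.
Collecting: A' = {x61, x62, x63}.


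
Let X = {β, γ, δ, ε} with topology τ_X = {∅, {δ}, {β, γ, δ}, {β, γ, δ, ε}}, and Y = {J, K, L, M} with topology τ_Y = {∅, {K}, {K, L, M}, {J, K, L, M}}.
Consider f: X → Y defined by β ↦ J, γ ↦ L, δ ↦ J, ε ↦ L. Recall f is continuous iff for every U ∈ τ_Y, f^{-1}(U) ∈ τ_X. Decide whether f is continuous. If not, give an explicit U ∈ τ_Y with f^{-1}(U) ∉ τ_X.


f is NOT continuous.

Compute f^{-1}(U) for each U ∈ τ_Y:
  U = ∅: f^{-1}(U) = ∅ ∈ τ_X ✓.
  U = {K}: f^{-1}(U) = ∅ ∈ τ_X ✓.
  U = {K, L, M}: f^{-1}(U) = {γ, ε} ∉ τ_X ✗.
  U = {J, K, L, M}: f^{-1}(U) = {β, γ, δ, ε} ∈ τ_X ✓.
Found U = {K, L, M} with f^{-1}(U) = {γ, ε} not in τ_X. Therefore f is NOT continuous.


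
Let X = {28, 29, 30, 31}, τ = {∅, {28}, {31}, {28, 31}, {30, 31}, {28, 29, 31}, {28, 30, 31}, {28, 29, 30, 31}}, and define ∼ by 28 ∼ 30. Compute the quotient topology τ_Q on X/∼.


X/∼ = {[28=30], [29], [31]}; |τ_Q| = 4.

Equivalence classes: [28=30], [29], [31].
Quotient map π: X → X/∼ sends 28 ↦ [28=30], 29 ↦ [29], 30 ↦ [28=30], 31 ↦ [31].
For each subset V ⊆ X/∼, compute π^{-1}(V) ⊆ X and check whether π^{-1}(V) ∈ τ. V is open in τ_Q iff π^{-1}(V) ∈ τ.
  V = {}: π^{-1}(V) = ∅ ∈ τ ✓.
  V = {[28=30]}: π^{-1}(V) = {28, 30} ∉ τ ✗.
  V = {[29]}: π^{-1}(V) = {29} ∉ τ ✗.
  V = {[28=30], [29]}: π^{-1}(V) = {28, 29, 30} ∉ τ ✗.
  V = {[31]}: π^{-1}(V) = {31} ∈ τ ✓.
  V = {[28=30], [31]}: π^{-1}(V) = {28, 30, 31} ∈ τ ✓.
  V = {[29], [31]}: π^{-1}(V) = {29, 31} ∉ τ ✗.
  V = {[28=30], [29], [31]}: π^{-1}(V) = {28, 29, 30, 31} ∈ τ ✓.
Open sets in the quotient: τ_Q = {{}, {[31]}, {[28=30], [31]}, {[28=30], [29], [31]}} (4 elements).


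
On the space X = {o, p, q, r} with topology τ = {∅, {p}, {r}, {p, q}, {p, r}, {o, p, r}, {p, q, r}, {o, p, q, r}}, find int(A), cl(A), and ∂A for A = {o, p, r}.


int(A) = {o, p, r}, cl(A) = {o, p, q, r}, ∂A = {q}.

Closed sets in (X, τ) are complements of opens:
  closed(X, τ) = {∅, {o}, {q}, {o, q}, {o, r}, {o, p, q}, {o, q, r}, {o, p, q, r}}.
int(A) = ⋃ {U ∈ τ : U ⊆ A}. Opens contained in A: ∅, {p}, {r}, {p, r}, {o, p, r}.
Taking the union of these: int(A) = {o, p, r}.
cl(A) = ⋂ {C closed : A ⊆ C}. Closed sets containing A: {o, p, q, r}.
Intersecting these: cl(A) = {o, p, q, r}.
∂A = cl(A) ∖ int(A) = {o, p, q, r} ∖ {o, p, r} = {q}.


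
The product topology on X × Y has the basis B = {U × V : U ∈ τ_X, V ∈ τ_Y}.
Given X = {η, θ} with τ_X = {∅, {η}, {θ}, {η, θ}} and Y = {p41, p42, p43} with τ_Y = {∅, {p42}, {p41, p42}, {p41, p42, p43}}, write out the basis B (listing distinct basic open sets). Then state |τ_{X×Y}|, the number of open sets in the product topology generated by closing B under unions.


Basis B = {∅ × ∅, {η} × {p42}, {θ} × {p42}, {η} × {p41, p42}, {η, θ} × {p42}, {θ} × {p41, p42}, {η} × {p41, p42, p43}, {θ} × {p41, p42, p43}, {η, θ} × {p41, p42}, {η, θ} × {p41, p42, p43}}; |τ_{X×Y}| = 16.

Enumerate products U × V with U ∈ τ_X, V ∈ τ_Y (deduplicated):
  ∅ × ∅ = {} (∅)
  {η} × {p42} = {(η,p42)}
  {θ} × {p42} = {(θ,p42)}
  {η} × {p41, p42} = {(η,p41), (η,p42)}
  {η, θ} × {p42} = {(η,p42), (θ,p42)}
  {θ} × {p41, p42} = {(θ,p41), (θ,p42)}
  {η} × {p41, p42, p43} = {(η,p41), (η,p42), (η,p43)}
  {θ} × {p41, p42, p43} = {(θ,p41), (θ,p42), (θ,p43)}
  {η, θ} × {p41, p42} = {(η,p41), (η,p42), (θ,p41), (θ,p42)}
  {η, θ} × {p41, p42, p43} = {(η,p41), (η,p42), (η,p43), (θ,p41), (θ,p42), (θ,p43)}
These 10 distinct sets form the basis B.
Close under arbitrary unions to get τ_{X×Y}; counting gives |τ_{X×Y}| = 16.


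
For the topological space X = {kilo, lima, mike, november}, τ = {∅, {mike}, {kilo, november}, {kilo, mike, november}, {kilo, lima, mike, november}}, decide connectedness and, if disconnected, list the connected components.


(X, τ) is connected.

Find clopen sets (U ∈ τ with X ∖ U ∈ τ):
  U = ∅, X ∖ U = {kilo, lima, mike, november} — both open, so U is clopen.
  U = {kilo, lima, mike, november}, X ∖ U = ∅ — both open, so U is clopen.
Only trivial clopens (∅ and X) exist, so (X, τ) is connected.
Compute connected components by grouping points that agree on all clopens:
  component: {kilo, lima, mike, november}


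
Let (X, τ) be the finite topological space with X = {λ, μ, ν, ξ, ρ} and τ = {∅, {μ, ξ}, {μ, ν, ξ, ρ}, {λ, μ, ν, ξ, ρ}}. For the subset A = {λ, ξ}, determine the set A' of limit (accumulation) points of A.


A' = {λ, μ, ν, ρ}

For each x ∈ X, list the open sets U ∈ τ with x ∈ U, then check whether U ∩ (A ∖ {x}) ≠ ∅ for every such U.
  x = λ: opens ∋ x are {λ, μ, ν, ξ, ρ}; each meets A ∖ {λ}, so x IS a limit point.
  x = μ: opens ∋ x are {μ, ξ}, {μ, ν, ξ, ρ}, {λ, μ, ν, ξ, ρ}; each meets A ∖ {μ}, so x IS a limit point.
  x = ν: opens ∋ x are {μ, ν, ξ, ρ}, {λ, μ, ν, ξ, ρ}; each meets A ∖ {ν}, so x IS a limit point.
  x = ξ: open {μ, ξ} ∋ x has {μ, ξ} ∩ (A ∖ {ξ}) = ∅, so x is NOT a limit point.
  x = ρ: opens ∋ x are {μ, ν, ξ, ρ}, {λ, μ, ν, ξ, ρ}; each meets A ∖ {ρ}, so x IS a limit point.
Collecting: A' = {λ, μ, ν, ρ}.


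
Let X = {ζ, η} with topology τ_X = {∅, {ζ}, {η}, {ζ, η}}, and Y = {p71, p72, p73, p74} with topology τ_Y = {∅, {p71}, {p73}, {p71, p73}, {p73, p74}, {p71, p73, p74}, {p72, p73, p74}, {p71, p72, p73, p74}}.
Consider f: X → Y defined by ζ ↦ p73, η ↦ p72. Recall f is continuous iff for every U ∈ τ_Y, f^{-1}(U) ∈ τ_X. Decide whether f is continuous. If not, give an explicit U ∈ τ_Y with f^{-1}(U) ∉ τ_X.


f IS continuous.

Compute f^{-1}(U) for each U ∈ τ_Y:
  U = ∅: f^{-1}(U) = ∅ ∈ τ_X ✓.
  U = {p71}: f^{-1}(U) = ∅ ∈ τ_X ✓.
  U = {p73}: f^{-1}(U) = {ζ} ∈ τ_X ✓.
  U = {p71, p73}: f^{-1}(U) = {ζ} ∈ τ_X ✓.
  U = {p73, p74}: f^{-1}(U) = {ζ} ∈ τ_X ✓.
  U = {p71, p73, p74}: f^{-1}(U) = {ζ} ∈ τ_X ✓.
  U = {p72, p73, p74}: f^{-1}(U) = {ζ, η} ∈ τ_X ✓.
  U = {p71, p72, p73, p74}: f^{-1}(U) = {ζ, η} ∈ τ_X ✓.
Every preimage lies in τ_X, so f IS continuous.


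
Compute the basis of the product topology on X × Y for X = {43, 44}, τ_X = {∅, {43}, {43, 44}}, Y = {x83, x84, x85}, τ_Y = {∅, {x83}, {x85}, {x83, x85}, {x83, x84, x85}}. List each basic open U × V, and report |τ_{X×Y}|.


Basis B = {∅ × ∅, {43} × {x83}, {43} × {x85}, {43} × {x83, x85}, {43, 44} × {x83}, {43, 44} × {x85}, {43} × {x83, x84, x85}, {43, 44} × {x83, x85}, {43, 44} × {x83, x84, x85}}; |τ_{X×Y}| = 14.

Enumerate products U × V with U ∈ τ_X, V ∈ τ_Y (deduplicated):
  ∅ × ∅ = {} (∅)
  {43} × {x83} = {(43,x83)}
  {43} × {x85} = {(43,x85)}
  {43} × {x83, x85} = {(43,x83), (43,x85)}
  {43, 44} × {x83} = {(43,x83), (44,x83)}
  {43, 44} × {x85} = {(43,x85), (44,x85)}
  {43} × {x83, x84, x85} = {(43,x83), (43,x84), (43,x85)}
  {43, 44} × {x83, x85} = {(43,x83), (43,x85), (44,x83), (44,x85)}
  {43, 44} × {x83, x84, x85} = {(43,x83), (43,x84), (43,x85), (44,x83), (44,x84), (44,x85)}
These 9 distinct sets form the basis B.
Close under arbitrary unions to get τ_{X×Y}; counting gives |τ_{X×Y}| = 14.


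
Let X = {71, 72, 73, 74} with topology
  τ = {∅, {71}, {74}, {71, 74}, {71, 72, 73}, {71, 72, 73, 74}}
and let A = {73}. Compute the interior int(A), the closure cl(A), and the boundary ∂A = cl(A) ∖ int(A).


int(A) = ∅, cl(A) = {72, 73}, ∂A = {72, 73}.

Closed sets in (X, τ) are complements of opens:
  closed(X, τ) = {∅, {74}, {72, 73}, {71, 72, 73}, {72, 73, 74}, {71, 72, 73, 74}}.
int(A) = ⋃ {U ∈ τ : U ⊆ A}. Opens contained in A: ∅.
Taking the union of these: int(A) = ∅.
cl(A) = ⋂ {C closed : A ⊆ C}. Closed sets containing A: {72, 73}, {71, 72, 73}, {72, 73, 74}, {71, 72, 73, 74}.
Intersecting these: cl(A) = {72, 73}.
∂A = cl(A) ∖ int(A) = {72, 73} ∖ ∅ = {72, 73}.


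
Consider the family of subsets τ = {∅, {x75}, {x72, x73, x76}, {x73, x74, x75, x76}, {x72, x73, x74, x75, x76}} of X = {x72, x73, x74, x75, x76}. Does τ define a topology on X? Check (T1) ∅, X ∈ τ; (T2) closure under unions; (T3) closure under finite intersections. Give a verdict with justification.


τ is NOT a topology on X.

Axiom (T1): ∅ ∈ τ? Yes; X ∈ τ? Yes.
Axiom (T2/T3): check pairwise unions and intersections of members of τ.
Counterexample for (T2): {x75} ∪ {x72, x73, x76} = {x72, x73, x75, x76} ∉ τ. Therefore τ is NOT a topology.


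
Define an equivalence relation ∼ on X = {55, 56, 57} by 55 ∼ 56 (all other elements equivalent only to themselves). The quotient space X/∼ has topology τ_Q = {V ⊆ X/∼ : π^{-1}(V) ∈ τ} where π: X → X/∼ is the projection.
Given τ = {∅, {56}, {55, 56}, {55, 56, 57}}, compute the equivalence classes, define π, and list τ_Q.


X/∼ = {[55=56], [57]}; |τ_Q| = 3.

Equivalence classes: [55=56], [57].
Quotient map π: X → X/∼ sends 55 ↦ [55=56], 56 ↦ [55=56], 57 ↦ [57].
For each subset V ⊆ X/∼, compute π^{-1}(V) ⊆ X and check whether π^{-1}(V) ∈ τ. V is open in τ_Q iff π^{-1}(V) ∈ τ.
  V = {}: π^{-1}(V) = ∅ ∈ τ ✓.
  V = {[55=56]}: π^{-1}(V) = {55, 56} ∈ τ ✓.
  V = {[57]}: π^{-1}(V) = {57} ∉ τ ✗.
  V = {[55=56], [57]}: π^{-1}(V) = {55, 56, 57} ∈ τ ✓.
Open sets in the quotient: τ_Q = {{}, {[55=56]}, {[55=56], [57]}} (3 elements).


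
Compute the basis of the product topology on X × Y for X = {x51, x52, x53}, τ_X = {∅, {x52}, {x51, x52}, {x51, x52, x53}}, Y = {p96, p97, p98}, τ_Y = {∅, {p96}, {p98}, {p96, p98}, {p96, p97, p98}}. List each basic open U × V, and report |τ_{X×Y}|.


Basis B = {∅ × ∅, {x52} × {p96}, {x52} × {p98}, {x51, x52} × {p96}, {x51, x52} × {p98}, {x52} × {p96, p98}, {x51, x52, x53} × {p96}, {x51, x52, x53} × {p98}, {x52} × {p96, p97, p98}, {x51, x52} × {p96, p98}, {x51, x52} × {p96, p97, p98}, {x51, x52, x53} × {p96, p98}, {x51, x52, x53} × {p96, p97, p98}}; |τ_{X×Y}| = 30.

Enumerate products U × V with U ∈ τ_X, V ∈ τ_Y (deduplicated):
  ∅ × ∅ = {} (∅)
  {x52} × {p96} = {(x52,p96)}
  {x52} × {p98} = {(x52,p98)}
  {x51, x52} × {p96} = {(x51,p96), (x52,p96)}
  {x51, x52} × {p98} = {(x51,p98), (x52,p98)}
  {x52} × {p96, p98} = {(x52,p96), (x52,p98)}
  {x51, x52, x53} × {p96} = {(x51,p96), (x52,p96), (x53,p96)}
  {x51, x52, x53} × {p98} = {(x51,p98), (x52,p98), (x53,p98)}
  {x52} × {p96, p97, p98} = {(x52,p96), (x52,p97), (x52,p98)}
  {x51, x52} × {p96, p98} = {(x51,p96), (x51,p98), (x52,p96), (x52,p98)}
  {x51, x52} × {p96, p97, p98} = {(x51,p96), (x51,p97), (x51,p98), (x52,p96), (x52,p97), (x52,p98)}
  {x51, x52, x53} × {p96, p98} = {(x51,p96), (x51,p98), (x52,p96), (x52,p98), (x53,p96), (x53,p98)}
  {x51, x52, x53} × {p96, p97, p98} = {(x51,p96), (x51,p97), (x51,p98), (x52,p96), (x52,p97), (x52,p98), (x53,p96), (x53,p97), (x53,p98)}
These 13 distinct sets form the basis B.
Close under arbitrary unions to get τ_{X×Y}; counting gives |τ_{X×Y}| = 30.


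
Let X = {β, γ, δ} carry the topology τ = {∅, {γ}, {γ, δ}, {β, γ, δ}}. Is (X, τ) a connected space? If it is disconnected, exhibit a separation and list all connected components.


(X, τ) is connected.

Find clopen sets (U ∈ τ with X ∖ U ∈ τ):
  U = ∅, X ∖ U = {β, γ, δ} — both open, so U is clopen.
  U = {β, γ, δ}, X ∖ U = ∅ — both open, so U is clopen.
Only trivial clopens (∅ and X) exist, so (X, τ) is connected.
Compute connected components by grouping points that agree on all clopens:
  component: {β, γ, δ}


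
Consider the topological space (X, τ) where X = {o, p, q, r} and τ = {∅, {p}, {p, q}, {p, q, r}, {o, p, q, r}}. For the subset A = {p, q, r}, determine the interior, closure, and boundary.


int(A) = {p, q, r}, cl(A) = {o, p, q, r}, ∂A = {o}.

Closed sets in (X, τ) are complements of opens:
  closed(X, τ) = {∅, {o}, {o, r}, {o, q, r}, {o, p, q, r}}.
int(A) = ⋃ {U ∈ τ : U ⊆ A}. Opens contained in A: ∅, {p}, {p, q}, {p, q, r}.
Taking the union of these: int(A) = {p, q, r}.
cl(A) = ⋂ {C closed : A ⊆ C}. Closed sets containing A: {o, p, q, r}.
Intersecting these: cl(A) = {o, p, q, r}.
∂A = cl(A) ∖ int(A) = {o, p, q, r} ∖ {p, q, r} = {o}.


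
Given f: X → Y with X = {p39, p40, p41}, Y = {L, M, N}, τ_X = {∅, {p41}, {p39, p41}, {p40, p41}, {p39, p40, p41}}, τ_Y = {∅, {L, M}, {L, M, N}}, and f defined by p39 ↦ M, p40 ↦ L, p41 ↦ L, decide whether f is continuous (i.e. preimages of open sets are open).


f IS continuous.

Compute f^{-1}(U) for each U ∈ τ_Y:
  U = ∅: f^{-1}(U) = ∅ ∈ τ_X ✓.
  U = {L, M}: f^{-1}(U) = {p39, p40, p41} ∈ τ_X ✓.
  U = {L, M, N}: f^{-1}(U) = {p39, p40, p41} ∈ τ_X ✓.
Every preimage lies in τ_X, so f IS continuous.


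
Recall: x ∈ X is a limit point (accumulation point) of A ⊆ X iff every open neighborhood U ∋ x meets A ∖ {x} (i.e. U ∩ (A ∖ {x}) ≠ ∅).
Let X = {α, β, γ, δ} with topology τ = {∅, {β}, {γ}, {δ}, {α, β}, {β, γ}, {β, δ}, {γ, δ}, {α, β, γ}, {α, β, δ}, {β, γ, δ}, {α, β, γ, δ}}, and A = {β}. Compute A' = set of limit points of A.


A' = {α}

For each x ∈ X, list the open sets U ∈ τ with x ∈ U, then check whether U ∩ (A ∖ {x}) ≠ ∅ for every such U.
  x = α: opens ∋ x are {α, β}, {α, β, γ}, {α, β, δ}, {α, β, γ, δ}; each meets A ∖ {α}, so x IS a limit point.
  x = β: open {β} ∋ x has {β} ∩ (A ∖ {β}) = ∅, so x is NOT a limit point.
  x = γ: open {γ} ∋ x has {γ} ∩ (A ∖ {γ}) = ∅, so x is NOT a limit point.
  x = δ: open {δ} ∋ x has {δ} ∩ (A ∖ {δ}) = ∅, so x is NOT a limit point.
Collecting: A' = {α}.


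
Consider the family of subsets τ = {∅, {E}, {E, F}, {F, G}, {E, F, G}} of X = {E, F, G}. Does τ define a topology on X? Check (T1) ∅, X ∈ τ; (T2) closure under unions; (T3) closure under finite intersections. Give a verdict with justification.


τ is NOT a topology on X.

Axiom (T1): ∅ ∈ τ? Yes; X ∈ τ? Yes.
Axiom (T2/T3): check pairwise unions and intersections of members of τ.
Counterexample for (T3): {E, F} ∩ {F, G} = {F} ∉ τ. Therefore τ is NOT a topology.


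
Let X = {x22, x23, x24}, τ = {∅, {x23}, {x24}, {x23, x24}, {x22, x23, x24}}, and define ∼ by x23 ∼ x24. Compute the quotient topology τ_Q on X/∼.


X/∼ = {[x22], [x23=x24]}; |τ_Q| = 3.

Equivalence classes: [x22], [x23=x24].
Quotient map π: X → X/∼ sends x22 ↦ [x22], x23 ↦ [x23=x24], x24 ↦ [x23=x24].
For each subset V ⊆ X/∼, compute π^{-1}(V) ⊆ X and check whether π^{-1}(V) ∈ τ. V is open in τ_Q iff π^{-1}(V) ∈ τ.
  V = {}: π^{-1}(V) = ∅ ∈ τ ✓.
  V = {[x22]}: π^{-1}(V) = {x22} ∉ τ ✗.
  V = {[x23=x24]}: π^{-1}(V) = {x23, x24} ∈ τ ✓.
  V = {[x22], [x23=x24]}: π^{-1}(V) = {x22, x23, x24} ∈ τ ✓.
Open sets in the quotient: τ_Q = {{}, {[x23=x24]}, {[x22], [x23=x24]}} (3 elements).


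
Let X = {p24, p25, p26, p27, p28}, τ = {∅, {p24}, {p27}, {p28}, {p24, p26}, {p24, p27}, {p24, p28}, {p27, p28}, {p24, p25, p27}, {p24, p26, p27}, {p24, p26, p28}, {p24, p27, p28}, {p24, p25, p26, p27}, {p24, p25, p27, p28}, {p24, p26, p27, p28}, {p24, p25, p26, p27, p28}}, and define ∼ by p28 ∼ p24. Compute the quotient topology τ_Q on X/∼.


X/∼ = {[p24=p28], [p25], [p26], [p27]}; |τ_Q| = 8.

Equivalence classes: [p24=p28], [p25], [p26], [p27].
Quotient map π: X → X/∼ sends p24 ↦ [p24=p28], p25 ↦ [p25], p26 ↦ [p26], p27 ↦ [p27], p28 ↦ [p24=p28].
For each subset V ⊆ X/∼, compute π^{-1}(V) ⊆ X and check whether π^{-1}(V) ∈ τ. V is open in τ_Q iff π^{-1}(V) ∈ τ.
  V = {}: π^{-1}(V) = ∅ ∈ τ ✓.
  V = {[p24=p28]}: π^{-1}(V) = {p24, p28} ∈ τ ✓.
  V = {[p25]}: π^{-1}(V) = {p25} ∉ τ ✗.
  V = {[p24=p28], [p25]}: π^{-1}(V) = {p24, p25, p28} ∉ τ ✗.
  V = {[p26]}: π^{-1}(V) = {p26} ∉ τ ✗.
  V = {[p24=p28], [p26]}: π^{-1}(V) = {p24, p26, p28} ∈ τ ✓.
  V = {[p25], [p26]}: π^{-1}(V) = {p25, p26} ∉ τ ✗.
  V = {[p24=p28], [p25], [p26]}: π^{-1}(V) = {p24, p25, p26, p28} ∉ τ ✗.
  V = {[p27]}: π^{-1}(V) = {p27} ∈ τ ✓.
  V = {[p24=p28], [p27]}: π^{-1}(V) = {p24, p27, p28} ∈ τ ✓.
  V = {[p25], [p27]}: π^{-1}(V) = {p25, p27} ∉ τ ✗.
  V = {[p24=p28], [p25], [p27]}: π^{-1}(V) = {p24, p25, p27, p28} ∈ τ ✓.
  V = {[p26], [p27]}: π^{-1}(V) = {p26, p27} ∉ τ ✗.
  V = {[p24=p28], [p26], [p27]}: π^{-1}(V) = {p24, p26, p27, p28} ∈ τ ✓.
  V = {[p25], [p26], [p27]}: π^{-1}(V) = {p25, p26, p27} ∉ τ ✗.
  V = {[p24=p28], [p25], [p26], [p27]}: π^{-1}(V) = {p24, p25, p26, p27, p28} ∈ τ ✓.
Open sets in the quotient: τ_Q = {{}, {[p24=p28]}, {[p24=p28], [p26]}, {[p27]}, {[p24=p28], [p27]}, {[p24=p28], [p25], [p27]}, {[p24=p28], [p26], [p27]}, {[p24=p28], [p25], [p26], [p27]}} (8 elements).


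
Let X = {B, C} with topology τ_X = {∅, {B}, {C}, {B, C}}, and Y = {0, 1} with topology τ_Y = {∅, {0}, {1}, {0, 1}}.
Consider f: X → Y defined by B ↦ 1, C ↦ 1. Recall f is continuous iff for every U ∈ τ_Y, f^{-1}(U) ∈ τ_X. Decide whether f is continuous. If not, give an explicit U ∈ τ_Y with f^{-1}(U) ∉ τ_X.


f IS continuous.

Compute f^{-1}(U) for each U ∈ τ_Y:
  U = ∅: f^{-1}(U) = ∅ ∈ τ_X ✓.
  U = {0}: f^{-1}(U) = ∅ ∈ τ_X ✓.
  U = {1}: f^{-1}(U) = {B, C} ∈ τ_X ✓.
  U = {0, 1}: f^{-1}(U) = {B, C} ∈ τ_X ✓.
Every preimage lies in τ_X, so f IS continuous.


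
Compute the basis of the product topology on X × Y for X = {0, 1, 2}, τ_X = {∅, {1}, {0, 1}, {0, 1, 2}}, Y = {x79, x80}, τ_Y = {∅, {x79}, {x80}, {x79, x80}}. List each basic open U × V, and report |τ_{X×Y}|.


Basis B = {∅ × ∅, {1} × {x79}, {1} × {x80}, {0, 1} × {x79}, {0, 1} × {x80}, {1} × {x79, x80}, {0, 1, 2} × {x79}, {0, 1, 2} × {x80}, {0, 1} × {x79, x80}, {0, 1, 2} × {x79, x80}}; |τ_{X×Y}| = 16.

Enumerate products U × V with U ∈ τ_X, V ∈ τ_Y (deduplicated):
  ∅ × ∅ = {} (∅)
  {1} × {x79} = {(1,x79)}
  {1} × {x80} = {(1,x80)}
  {0, 1} × {x79} = {(0,x79), (1,x79)}
  {0, 1} × {x80} = {(0,x80), (1,x80)}
  {1} × {x79, x80} = {(1,x79), (1,x80)}
  {0, 1, 2} × {x79} = {(0,x79), (1,x79), (2,x79)}
  {0, 1, 2} × {x80} = {(0,x80), (1,x80), (2,x80)}
  {0, 1} × {x79, x80} = {(0,x79), (0,x80), (1,x79), (1,x80)}
  {0, 1, 2} × {x79, x80} = {(0,x79), (0,x80), (1,x79), (1,x80), (2,x79), (2,x80)}
These 10 distinct sets form the basis B.
Close under arbitrary unions to get τ_{X×Y}; counting gives |τ_{X×Y}| = 16.


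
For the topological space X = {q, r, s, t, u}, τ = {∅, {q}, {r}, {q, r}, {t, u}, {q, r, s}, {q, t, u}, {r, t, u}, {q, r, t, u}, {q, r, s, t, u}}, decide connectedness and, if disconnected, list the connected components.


(X, τ) is disconnected; components = [{t, u}, {q, r, s}].

Find clopen sets (U ∈ τ with X ∖ U ∈ τ):
  U = ∅, X ∖ U = {q, r, s, t, u} — both open, so U is clopen.
  U = {t, u}, X ∖ U = {q, r, s} — both open, so U is clopen.
  U = {q, r, s}, X ∖ U = {t, u} — both open, so U is clopen.
  U = {q, r, s, t, u}, X ∖ U = ∅ — both open, so U is clopen.
Nontrivial clopen(s) exist: e.g. {q, r, s}. So (X, τ) is disconnected.
Compute connected components by grouping points that agree on all clopens:
  component: {t, u}
  component: {q, r, s}


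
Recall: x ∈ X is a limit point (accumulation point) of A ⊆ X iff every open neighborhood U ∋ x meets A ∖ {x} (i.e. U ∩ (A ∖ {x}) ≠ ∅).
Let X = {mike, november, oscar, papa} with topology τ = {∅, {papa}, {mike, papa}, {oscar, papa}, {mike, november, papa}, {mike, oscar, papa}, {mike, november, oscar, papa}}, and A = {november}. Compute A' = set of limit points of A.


A' = ∅

For each x ∈ X, list the open sets U ∈ τ with x ∈ U, then check whether U ∩ (A ∖ {x}) ≠ ∅ for every such U.
  x = mike: open {mike, papa} ∋ x has {mike, papa} ∩ (A ∖ {mike}) = ∅, so x is NOT a limit point.
  x = november: open {mike, november, papa} ∋ x has {mike, november, papa} ∩ (A ∖ {november}) = ∅, so x is NOT a limit point.
  x = oscar: open {oscar, papa} ∋ x has {oscar, papa} ∩ (A ∖ {oscar}) = ∅, so x is NOT a limit point.
  x = papa: open {papa} ∋ x has {papa} ∩ (A ∖ {papa}) = ∅, so x is NOT a limit point.
Collecting: A' = ∅.


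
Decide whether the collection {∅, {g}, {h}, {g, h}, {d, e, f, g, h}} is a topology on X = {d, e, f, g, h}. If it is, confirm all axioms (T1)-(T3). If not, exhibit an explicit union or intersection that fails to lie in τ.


τ IS a topology on X.

Axiom (T1): ∅ ∈ τ? Yes; X ∈ τ? Yes.
Axiom (T2/T3): check pairwise unions and intersections of members of τ.
All pairwise intersections and unions checked — each lies in τ. Therefore τ satisfies (T1), (T2), (T3): it IS a topology on X.


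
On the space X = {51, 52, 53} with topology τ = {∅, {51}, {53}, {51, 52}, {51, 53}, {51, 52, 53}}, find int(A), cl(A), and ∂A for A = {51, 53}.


int(A) = {51, 53}, cl(A) = {51, 52, 53}, ∂A = {52}.

Closed sets in (X, τ) are complements of opens:
  closed(X, τ) = {∅, {52}, {53}, {51, 52}, {52, 53}, {51, 52, 53}}.
int(A) = ⋃ {U ∈ τ : U ⊆ A}. Opens contained in A: ∅, {51}, {53}, {51, 53}.
Taking the union of these: int(A) = {51, 53}.
cl(A) = ⋂ {C closed : A ⊆ C}. Closed sets containing A: {51, 52, 53}.
Intersecting these: cl(A) = {51, 52, 53}.
∂A = cl(A) ∖ int(A) = {51, 52, 53} ∖ {51, 53} = {52}.


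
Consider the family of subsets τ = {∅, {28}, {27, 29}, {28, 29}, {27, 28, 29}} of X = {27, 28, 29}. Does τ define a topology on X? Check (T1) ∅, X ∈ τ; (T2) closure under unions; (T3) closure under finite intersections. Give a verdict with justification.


τ is NOT a topology on X.

Axiom (T1): ∅ ∈ τ? Yes; X ∈ τ? Yes.
Axiom (T2/T3): check pairwise unions and intersections of members of τ.
Counterexample for (T3): {27, 29} ∩ {28, 29} = {29} ∉ τ. Therefore τ is NOT a topology.


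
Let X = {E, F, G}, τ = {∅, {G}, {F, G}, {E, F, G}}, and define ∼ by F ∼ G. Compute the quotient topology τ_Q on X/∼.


X/∼ = {[E], [F=G]}; |τ_Q| = 3.

Equivalence classes: [E], [F=G].
Quotient map π: X → X/∼ sends E ↦ [E], F ↦ [F=G], G ↦ [F=G].
For each subset V ⊆ X/∼, compute π^{-1}(V) ⊆ X and check whether π^{-1}(V) ∈ τ. V is open in τ_Q iff π^{-1}(V) ∈ τ.
  V = {}: π^{-1}(V) = ∅ ∈ τ ✓.
  V = {[E]}: π^{-1}(V) = {E} ∉ τ ✗.
  V = {[F=G]}: π^{-1}(V) = {F, G} ∈ τ ✓.
  V = {[E], [F=G]}: π^{-1}(V) = {E, F, G} ∈ τ ✓.
Open sets in the quotient: τ_Q = {{}, {[F=G]}, {[E], [F=G]}} (3 elements).


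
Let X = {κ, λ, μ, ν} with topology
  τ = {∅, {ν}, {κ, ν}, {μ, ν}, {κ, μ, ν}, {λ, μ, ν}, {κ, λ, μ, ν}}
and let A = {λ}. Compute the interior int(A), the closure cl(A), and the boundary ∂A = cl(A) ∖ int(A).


int(A) = ∅, cl(A) = {λ}, ∂A = {λ}.

Closed sets in (X, τ) are complements of opens:
  closed(X, τ) = {∅, {κ}, {λ}, {κ, λ}, {λ, μ}, {κ, λ, μ}, {κ, λ, μ, ν}}.
int(A) = ⋃ {U ∈ τ : U ⊆ A}. Opens contained in A: ∅.
Taking the union of these: int(A) = ∅.
cl(A) = ⋂ {C closed : A ⊆ C}. Closed sets containing A: {λ}, {κ, λ}, {λ, μ}, {κ, λ, μ}, {κ, λ, μ, ν}.
Intersecting these: cl(A) = {λ}.
∂A = cl(A) ∖ int(A) = {λ} ∖ ∅ = {λ}.


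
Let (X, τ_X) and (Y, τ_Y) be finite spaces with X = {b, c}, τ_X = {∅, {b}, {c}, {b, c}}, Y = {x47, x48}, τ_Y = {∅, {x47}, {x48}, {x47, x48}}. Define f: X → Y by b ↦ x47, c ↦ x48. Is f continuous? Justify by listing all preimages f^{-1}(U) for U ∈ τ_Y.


f IS continuous.

Compute f^{-1}(U) for each U ∈ τ_Y:
  U = ∅: f^{-1}(U) = ∅ ∈ τ_X ✓.
  U = {x47}: f^{-1}(U) = {b} ∈ τ_X ✓.
  U = {x48}: f^{-1}(U) = {c} ∈ τ_X ✓.
  U = {x47, x48}: f^{-1}(U) = {b, c} ∈ τ_X ✓.
Every preimage lies in τ_X, so f IS continuous.


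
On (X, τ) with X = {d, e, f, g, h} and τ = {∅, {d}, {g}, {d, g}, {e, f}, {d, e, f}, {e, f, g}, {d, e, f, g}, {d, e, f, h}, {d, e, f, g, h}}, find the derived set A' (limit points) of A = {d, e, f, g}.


A' = {e, f, h}

For each x ∈ X, list the open sets U ∈ τ with x ∈ U, then check whether U ∩ (A ∖ {x}) ≠ ∅ for every such U.
  x = d: open {d} ∋ x has {d} ∩ (A ∖ {d}) = ∅, so x is NOT a limit point.
  x = e: opens ∋ x are {e, f}, {d, e, f}, {e, f, g}, {d, e, f, g}, {d, e, f, h}, {d, e, f, g, h}; each meets A ∖ {e}, so x IS a limit point.
  x = f: opens ∋ x are {e, f}, {d, e, f}, {e, f, g}, {d, e, f, g}, {d, e, f, h}, {d, e, f, g, h}; each meets A ∖ {f}, so x IS a limit point.
  x = g: open {g} ∋ x has {g} ∩ (A ∖ {g}) = ∅, so x is NOT a limit point.
  x = h: opens ∋ x are {d, e, f, h}, {d, e, f, g, h}; each meets A ∖ {h}, so x IS a limit point.
Collecting: A' = {e, f, h}.


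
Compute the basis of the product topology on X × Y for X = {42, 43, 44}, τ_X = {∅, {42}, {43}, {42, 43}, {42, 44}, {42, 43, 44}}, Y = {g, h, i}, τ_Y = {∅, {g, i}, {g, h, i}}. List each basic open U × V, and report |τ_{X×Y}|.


Basis B = {∅ × ∅, {42} × {g, i}, {43} × {g, i}, {42} × {g, h, i}, {43} × {g, h, i}, {42, 43} × {g, i}, {42, 44} × {g, i}, {42, 43} × {g, h, i}, {42, 44} × {g, h, i}, {42, 43, 44} × {g, i}, {42, 43, 44} × {g, h, i}}; |τ_{X×Y}| = 18.

Enumerate products U × V with U ∈ τ_X, V ∈ τ_Y (deduplicated):
  ∅ × ∅ = {} (∅)
  {42} × {g, i} = {(42,g), (42,i)}
  {43} × {g, i} = {(43,g), (43,i)}
  {42} × {g, h, i} = {(42,g), (42,h), (42,i)}
  {43} × {g, h, i} = {(43,g), (43,h), (43,i)}
  {42, 43} × {g, i} = {(42,g), (42,i), (43,g), (43,i)}
  {42, 44} × {g, i} = {(42,g), (42,i), (44,g), (44,i)}
  {42, 43} × {g, h, i} = {(42,g), (42,h), (42,i), (43,g), (43,h), (43,i)}
  {42, 44} × {g, h, i} = {(42,g), (42,h), (42,i), (44,g), (44,h), (44,i)}
  {42, 43, 44} × {g, i} = {(42,g), (42,i), (43,g), (43,i), (44,g), (44,i)}
  {42, 43, 44} × {g, h, i} = {(42,g), (42,h), (42,i), (43,g), (43,h), (43,i), (44,g), (44,h), (44,i)}
These 11 distinct sets form the basis B.
Close under arbitrary unions to get τ_{X×Y}; counting gives |τ_{X×Y}| = 18.


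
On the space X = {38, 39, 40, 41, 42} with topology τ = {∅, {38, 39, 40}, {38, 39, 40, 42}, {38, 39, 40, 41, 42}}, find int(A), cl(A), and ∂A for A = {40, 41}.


int(A) = ∅, cl(A) = {38, 39, 40, 41, 42}, ∂A = {38, 39, 40, 41, 42}.

Closed sets in (X, τ) are complements of opens:
  closed(X, τ) = {∅, {41}, {41, 42}, {38, 39, 40, 41, 42}}.
int(A) = ⋃ {U ∈ τ : U ⊆ A}. Opens contained in A: ∅.
Taking the union of these: int(A) = ∅.
cl(A) = ⋂ {C closed : A ⊆ C}. Closed sets containing A: {38, 39, 40, 41, 42}.
Intersecting these: cl(A) = {38, 39, 40, 41, 42}.
∂A = cl(A) ∖ int(A) = {38, 39, 40, 41, 42} ∖ ∅ = {38, 39, 40, 41, 42}.


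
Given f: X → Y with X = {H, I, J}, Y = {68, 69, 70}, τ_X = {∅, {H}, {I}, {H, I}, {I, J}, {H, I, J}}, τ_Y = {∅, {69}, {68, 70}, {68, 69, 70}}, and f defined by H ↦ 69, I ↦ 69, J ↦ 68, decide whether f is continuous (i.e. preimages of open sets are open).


f is NOT continuous.

Compute f^{-1}(U) for each U ∈ τ_Y:
  U = ∅: f^{-1}(U) = ∅ ∈ τ_X ✓.
  U = {69}: f^{-1}(U) = {H, I} ∈ τ_X ✓.
  U = {68, 70}: f^{-1}(U) = {J} ∉ τ_X ✗.
  U = {68, 69, 70}: f^{-1}(U) = {H, I, J} ∈ τ_X ✓.
Found U = {68, 70} with f^{-1}(U) = {J} not in τ_X. Therefore f is NOT continuous.


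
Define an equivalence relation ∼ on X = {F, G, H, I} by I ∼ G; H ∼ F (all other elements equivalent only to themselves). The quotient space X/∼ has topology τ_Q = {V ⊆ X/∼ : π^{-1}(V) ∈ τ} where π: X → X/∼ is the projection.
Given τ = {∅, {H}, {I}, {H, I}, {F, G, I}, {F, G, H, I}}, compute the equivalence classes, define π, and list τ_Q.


X/∼ = {[F=H], [G=I]}; |τ_Q| = 2.

Equivalence classes: [F=H], [G=I].
Quotient map π: X → X/∼ sends F ↦ [F=H], G ↦ [G=I], H ↦ [F=H], I ↦ [G=I].
For each subset V ⊆ X/∼, compute π^{-1}(V) ⊆ X and check whether π^{-1}(V) ∈ τ. V is open in τ_Q iff π^{-1}(V) ∈ τ.
  V = {}: π^{-1}(V) = ∅ ∈ τ ✓.
  V = {[F=H]}: π^{-1}(V) = {F, H} ∉ τ ✗.
  V = {[G=I]}: π^{-1}(V) = {G, I} ∉ τ ✗.
  V = {[F=H], [G=I]}: π^{-1}(V) = {F, G, H, I} ∈ τ ✓.
Open sets in the quotient: τ_Q = {{}, {[F=H], [G=I]}} (2 elements).


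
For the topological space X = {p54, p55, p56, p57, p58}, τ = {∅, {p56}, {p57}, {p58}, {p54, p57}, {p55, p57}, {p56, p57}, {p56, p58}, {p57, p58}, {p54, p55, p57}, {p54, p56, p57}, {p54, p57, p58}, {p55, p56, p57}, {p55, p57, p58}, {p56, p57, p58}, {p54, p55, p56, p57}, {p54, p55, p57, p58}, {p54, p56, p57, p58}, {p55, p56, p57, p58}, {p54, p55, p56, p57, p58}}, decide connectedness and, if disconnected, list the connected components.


(X, τ) is disconnected; components = [{p56}, {p58}, {p54, p55, p57}].

Find clopen sets (U ∈ τ with X ∖ U ∈ τ):
  U = ∅, X ∖ U = {p54, p55, p56, p57, p58} — both open, so U is clopen.
  U = {p56}, X ∖ U = {p54, p55, p57, p58} — both open, so U is clopen.
  U = {p58}, X ∖ U = {p54, p55, p56, p57} — both open, so U is clopen.
  U = {p56, p58}, X ∖ U = {p54, p55, p57} — both open, so U is clopen.
  U = {p54, p55, p57}, X ∖ U = {p56, p58} — both open, so U is clopen.
  U = {p54, p55, p56, p57}, X ∖ U = {p58} — both open, so U is clopen.
  U = {p54, p55, p57, p58}, X ∖ U = {p56} — both open, so U is clopen.
  U = {p54, p55, p56, p57, p58}, X ∖ U = ∅ — both open, so U is clopen.
Nontrivial clopen(s) exist: e.g. {p56}. So (X, τ) is disconnected.
Compute connected components by grouping points that agree on all clopens:
  component: {p56}
  component: {p58}
  component: {p54, p55, p57}


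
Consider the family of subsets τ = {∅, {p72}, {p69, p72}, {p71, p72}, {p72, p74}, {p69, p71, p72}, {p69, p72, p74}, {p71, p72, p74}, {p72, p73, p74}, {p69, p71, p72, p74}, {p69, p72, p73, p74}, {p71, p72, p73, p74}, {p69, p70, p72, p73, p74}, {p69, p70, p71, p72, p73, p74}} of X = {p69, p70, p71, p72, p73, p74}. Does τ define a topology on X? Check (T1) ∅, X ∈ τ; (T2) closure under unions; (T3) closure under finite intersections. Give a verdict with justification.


τ is NOT a topology on X.

Axiom (T1): ∅ ∈ τ? Yes; X ∈ τ? Yes.
Axiom (T2/T3): check pairwise unions and intersections of members of τ.
Counterexample for (T2): {p69, p72} ∪ {p71, p72, p73, p74} = {p69, p71, p72, p73, p74} ∉ τ. Therefore τ is NOT a topology.
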